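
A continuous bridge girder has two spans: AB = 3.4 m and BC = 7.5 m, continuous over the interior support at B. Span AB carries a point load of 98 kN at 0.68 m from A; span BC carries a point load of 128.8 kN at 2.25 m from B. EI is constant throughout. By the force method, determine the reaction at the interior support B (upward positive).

R_B = 164.7 kN

Take M_B as the redundant. Released structure: two simple spans AB and BC with a hinge at B.
End slopes at the hinge B, treating each span as simply supported:
  span AB: point load 98 at a = 0.68: Pab(L + a)/(6LEI) = 36.25/EI
  span BC: point load 128.8 at a = 2.25: Pab(L + b)/(6LEI) = 431.1/EI
  relative rotation θ_0 = (36.25 + 431.1)/EI = 467.3/EI
A unit hogging moment at B produces rotation L₁/(3EI) + L₂/(3EI) = 3.633/EI.
Slope continuity at B: θ_0 = M_B·3.633/EI, so M_B = 467.3/3.633 = 128.6 kN·m (hogging).
Span AB, ΣM about A with M_B applied at B: R_B^{AB}·3.4 = 66.64 + 128.6, so R_B^{AB} = 57.43 kN and R_A = 98 − 57.43 = 40.57 kN.
Span BC, ΣM about C: R_B^{BC}·7.5 = 676.2 + 128.6, so R_B^{BC} = 107.3 kN and R_C = 128.8 − 107.3 = 21.49 kN.
R_B = 57.43 + 107.3 = 164.7 kN.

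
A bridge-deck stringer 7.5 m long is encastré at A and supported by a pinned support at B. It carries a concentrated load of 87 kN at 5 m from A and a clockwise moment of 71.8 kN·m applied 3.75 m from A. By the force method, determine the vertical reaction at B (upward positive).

R_B = 55.88 kN

Release the roller at B. Primary structure: cantilever fixed at A.
Downward deflection at the released point B due to the loads:
  point load 87 at a = 5: Pa²(3L − a)/(6EI) = 6344/EI
  clockwise couple 71.8 at a = 3.75: M₀a(2L − a)/(2EI) = 1515/EI
  δ_0 = 7858/EI
Flexibility coefficient — unit upward force at B: δ_{BB} = L³/(3EI) = 140.6/EI.
The prop prevents deflection at B: R_B = δ_0/δ_{BB} = 7858/140.6 = 55.88 kN.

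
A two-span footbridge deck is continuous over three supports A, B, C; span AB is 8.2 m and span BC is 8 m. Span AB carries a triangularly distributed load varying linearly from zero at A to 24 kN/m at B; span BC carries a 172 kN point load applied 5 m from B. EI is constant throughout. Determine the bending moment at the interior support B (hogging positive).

Release continuity at B by inserting a hinge; the redundant is the internal moment M_B. The primary structure is two simply-supported spans AB and BC.
Discontinuity in slope at B on the released structure — sum the simple-span end rotations:
  span AB: triangular load, peak 24: w₀L³/(45EI) = 294.1/EI
  span BC: point load 172 at a = 5: Pab(L + b)/(6LEI) = 591.2/EI
  relative rotation θ_0 = (294.1 + 591.2)/EI = 885.3/EI
A unit hogging moment at B produces rotation L₁/(3EI) + L₂/(3EI) = 5.4/EI.
Slope continuity at B: θ_0 = M_B·5.4/EI, so M_B = 885.3/5.4 = 163.9 kN·m (hogging).

M_B = 163.9 kN·m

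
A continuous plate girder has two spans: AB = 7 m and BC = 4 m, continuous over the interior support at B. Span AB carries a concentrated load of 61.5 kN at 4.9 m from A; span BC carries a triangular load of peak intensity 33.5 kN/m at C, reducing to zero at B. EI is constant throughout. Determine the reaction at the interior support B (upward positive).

R_B = 89.06 kN

Insert a hinge at B; M_B is the redundant, and each span becomes simply supported.
Discontinuity in slope at B on the released structure — sum the simple-span end rotations:
  span AB: point load 61.5 at a = 4.9: Pab(L + a)/(6LEI) = 179.3/EI
  span BC: triangular load, peak 33.5: 7w₀L³/(360EI) = 41.69/EI
  relative rotation θ_0 = (179.3 + 41.69)/EI = 221/EI
A unit hogging moment at B produces rotation L₁/(3EI) + L₂/(3EI) = 3.667/EI.
Compatibility: M_B·(L₁+L₂)/(3EI) = θ_0, giving M_B = 60.27 kN·m (hogging).
Span AB, ΣM about A with M_B applied at B: R_B^{AB}·7 = 301.4 + 60.27, so R_B^{AB} = 51.66 kN and R_A = 61.5 − 51.66 = 9.84 kN.
Span BC, ΣM about C: R_B^{BC}·4 = 89.33 + 60.27, so R_B^{BC} = 37.4 kN and R_C = 67 − 37.4 = 29.6 kN.
R_B = 51.66 + 37.4 = 89.06 kN.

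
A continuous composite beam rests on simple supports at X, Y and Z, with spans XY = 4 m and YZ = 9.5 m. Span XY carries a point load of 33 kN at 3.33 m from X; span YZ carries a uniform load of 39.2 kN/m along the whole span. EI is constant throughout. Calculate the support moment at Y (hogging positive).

Take M_Y as the redundant. Released structure: two simple spans XY and YZ with a hinge at Y.
Discontinuity in slope at Y on the released structure — sum the simple-span end rotations:
  span XY: point load 33 at a = 3.33: Pab(L + a)/(6LEI) = 22.49/EI
  span YZ: UDL 39.2: wL³/(24EI) = 1400/EI
  relative rotation θ_0 = (22.49 + 1400)/EI = 1423/EI
A unit hogging moment at Y produces rotation L₁/(3EI) + L₂/(3EI) = 4.5/EI.
Compatibility: M_Y·(L₁+L₂)/(3EI) = θ_0, giving M_Y = 316.2 kN·m (hogging).

M_Y = 316.2 kN·m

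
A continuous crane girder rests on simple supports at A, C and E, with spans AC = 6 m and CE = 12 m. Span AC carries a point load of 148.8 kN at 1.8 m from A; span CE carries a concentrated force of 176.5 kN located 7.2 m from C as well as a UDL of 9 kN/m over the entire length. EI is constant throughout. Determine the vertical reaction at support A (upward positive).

R_A = 39.85 kN

Take M_C as the redundant. Released structure: two simple spans AC and CE with a hinge at C.
Rotations at C on the released spans (each span's end-slope, ×1/EI):
  span AC: point load 148.8 at a = 1.8: Pab(L + a)/(6LEI) = 243.7/EI
  span CE: point load 176.5 at a = 7.2: Pab(L + b)/(6LEI) = 1423/EI
  span CE: UDL 9: wL³/(24EI) = 648/EI
  relative rotation θ_0 = (243.7 + 2071)/EI = 2315/EI
A unit hogging moment at C produces rotation L₁/(3EI) + L₂/(3EI) = 6/EI.
Slope continuity at C: θ_0 = M_C·6/EI, so M_C = 2315/6 = 385.8 kN·m (hogging).
Span AC, ΣM about A with M_C applied at C: R_C^{AC}·6 = 267.8 + 385.8, so R_C^{AC} = 108.9 kN and R_A = 148.8 − 108.9 = 39.85 kN.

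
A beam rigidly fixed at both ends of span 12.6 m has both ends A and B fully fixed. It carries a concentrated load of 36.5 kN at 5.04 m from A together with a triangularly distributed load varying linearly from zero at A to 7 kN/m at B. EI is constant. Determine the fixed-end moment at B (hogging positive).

Release both end moments; the primary structure is a simply-supported span AB with redundants M_A and M_B.
Simple-span end rotations at A and B under the given loads:
  at A: point load 36.5 at a = 5.04: Pab(L + b)/(6LEI) = 370.9/EI
  at B: point load 36.5 at a = 5.04: Pab(L + a)/(6LEI) = 324.5/EI
  at A: triangular load, peak 7: 7w₀L³/(360EI) = 272.3/EI
  at B: triangular load, peak 7: w₀L³/(45EI) = 311.2/EI
  θ_A0 = 643.1/EI,  θ_B0 = 635.7/EI
Flexibility coefficients: a unit moment at one end gives L/(3EI) there and L/(6EI) at the far end, so f₁₁ = f₂₂ = 4.2/EI and f₁₂ = f₂₁ = 2.1/EI.
Compatibility — zero rotation at each built-in end:
  4.2 M_A + 2.1 M_B = 643.1
  2.1 M_A + 4.2 M_B = 635.7
Solving the pair gives M_A = 103.3 kN·m and M_B = 99.72 kN·m (hogging).

M_B = 99.72 kN·m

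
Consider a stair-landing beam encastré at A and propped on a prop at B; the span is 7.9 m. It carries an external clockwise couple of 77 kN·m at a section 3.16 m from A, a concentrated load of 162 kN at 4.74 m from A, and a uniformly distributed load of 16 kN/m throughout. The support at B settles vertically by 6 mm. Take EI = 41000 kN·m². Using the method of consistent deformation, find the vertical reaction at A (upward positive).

Release the roller at B. Primary structure: cantilever fixed at A.
Downward deflection at the released point B due to the loads:
  clockwise couple 77 at a = 3.16: M₀a(2L − a)/(2EI) = 1538/EI
  point load 162 at a = 4.74: Pa²(3L − a)/(6EI) = 11502/EI
  UDL 16: wL⁴/(8EI) = 7790/EI
  δ_0 = 20829/EI
Flexibility coefficient — unit upward force at B: δ_{BB} = L³/(3EI) = 164.3/EI.
With EI = 41000 kN·m²: δ_0 = 0.50803 m and δ_{BB} = 0.004008 m/kN.
Compatibility — the beam at B must follow the support down by 0.006 m: δ_0 − R_B·δ_{BB} = 0.006, so R_B = (0.50803 − 0.006)/0.004008 = 125.2 kN.
Vertical equilibrium: R_A = ΣP − R_B = 288.4 − 125.2 = 163.2 kN.

R_A = 163.2 kN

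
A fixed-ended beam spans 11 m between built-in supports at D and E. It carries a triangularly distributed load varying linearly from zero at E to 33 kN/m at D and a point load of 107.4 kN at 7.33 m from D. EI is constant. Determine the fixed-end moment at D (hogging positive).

M_D = 287.3 kN·m

Take the two fixed-end moments M_D, M_E as redundants; the released structure is the simple span DE.
End rotations of the released simple span under the applied load (×1/EI):
  at D: triangular load, peak 33: w₀L³/(45EI) = 976.1/EI
  at E: triangular load, peak 33: 7w₀L³/(360EI) = 854.1/EI
  at D: point load 107.4 at a = 7.33: Pab(L + b)/(6LEI) = 642.2/EI
  at E: point load 107.4 at a = 7.33: Pab(L + a)/(6LEI) = 802.4/EI
  θ_D0 = 1618/EI,  θ_E0 = 1656/EI
Flexibility coefficients: a unit moment at one end gives L/(3EI) there and L/(6EI) at the far end, so f₁₁ = f₂₂ = 3.667/EI and f₁₂ = f₂₁ = 1.833/EI.
Compatibility — zero rotation at each built-in end:
  3.667 M_D + 1.833 M_E = 1618
  1.833 M_D + 3.667 M_E = 1656
Solving the pair gives M_D = 287.3 kN·m and M_E = 308.1 kN·m (hogging).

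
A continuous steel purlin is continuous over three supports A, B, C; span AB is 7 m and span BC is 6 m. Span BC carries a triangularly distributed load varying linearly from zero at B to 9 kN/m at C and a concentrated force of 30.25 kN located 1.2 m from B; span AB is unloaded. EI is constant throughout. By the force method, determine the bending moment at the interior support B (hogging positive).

M_B = 20.79 kN·m

Release continuity at B by inserting a hinge; the redundant is the internal moment M_B. The primary structure is two simply-supported spans AB and BC.
End slopes at the hinge B, treating each span as simply supported:
  span BC: triangular load, peak 9: 7w₀L³/(360EI) = 37.8/EI
  span BC: point load 30.25 at a = 1.2: Pab(L + b)/(6LEI) = 52.27/EI
  relative rotation θ_0 = (0 + 90.07)/EI = 90.07/EI
A unit hogging moment at B produces rotation L₁/(3EI) + L₂/(3EI) = 4.333/EI.
Compatibility: M_B·(L₁+L₂)/(3EI) = θ_0, giving M_B = 20.79 kN·m (hogging).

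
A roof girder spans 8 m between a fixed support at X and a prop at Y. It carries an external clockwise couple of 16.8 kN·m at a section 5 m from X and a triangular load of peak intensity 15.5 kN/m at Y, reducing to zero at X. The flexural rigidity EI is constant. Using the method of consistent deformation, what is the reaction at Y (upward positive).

Release the roller at Y. Primary structure: cantilever fixed at X.
Downward deflection at the released point Y due to the loads:
  clockwise couple 16.8 at a = 5: M₀a(2L − a)/(2EI) = 462/EI
  triangular load, peak 15.5 at the free end: 11w₀L⁴/(120EI) = 5820/EI
  δ_0 = 6282/EI
Tip deflection under a unit load at Y: L³/(3EI) = 170.7/EI.
The prop prevents deflection at Y: R_Y = δ_0/δ_{YY} = 6282/170.7 = 36.81 kN.

R_Y = 36.81 kN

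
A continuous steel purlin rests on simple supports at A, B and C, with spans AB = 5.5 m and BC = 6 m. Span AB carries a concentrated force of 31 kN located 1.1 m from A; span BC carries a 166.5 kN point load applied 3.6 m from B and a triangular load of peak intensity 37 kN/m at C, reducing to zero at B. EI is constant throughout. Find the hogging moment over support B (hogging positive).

M_B = 135.9 kN·m

Insert a hinge at B; M_B is the redundant, and each span becomes simply supported.
Discontinuity in slope at B on the released structure — sum the simple-span end rotations:
  span AB: point load 31 at a = 1.1: Pab(L + a)/(6LEI) = 30.01/EI
  span BC: point load 166.5 at a = 3.6: Pab(L + b)/(6LEI) = 335.7/EI
  span BC: triangular load, peak 37: 7w₀L³/(360EI) = 155.4/EI
  relative rotation θ_0 = (30.01 + 491.1)/EI = 521.1/EI
A unit hogging moment at B produces rotation L₁/(3EI) + L₂/(3EI) = 3.833/EI.
Slope continuity at B: θ_0 = M_B·3.833/EI, so M_B = 521.1/3.833 = 135.9 kN·m (hogging).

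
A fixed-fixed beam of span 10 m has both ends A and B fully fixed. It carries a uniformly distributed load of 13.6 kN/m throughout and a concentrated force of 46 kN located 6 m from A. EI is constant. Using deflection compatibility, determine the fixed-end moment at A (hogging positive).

Take the two fixed-end moments M_A, M_B as redundants; the released structure is the simple span AB.
Simple-span end rotations at A and B under the given loads:
  at A: UDL 13.6: wL³/(24EI) = 566.7/EI
  at B: UDL 13.6: wL³/(24EI) = 566.7/EI
  at A: point load 46 at a = 6: Pab(L + b)/(6LEI) = 257.6/EI
  at B: point load 46 at a = 6: Pab(L + a)/(6LEI) = 294.4/EI
  θ_A0 = 824.3/EI,  θ_B0 = 861.1/EI
Flexibility coefficients: a unit moment at one end gives L/(3EI) there and L/(6EI) at the far end, so f₁₁ = f₂₂ = 3.333/EI and f₁₂ = f₂₁ = 1.667/EI.
Compatibility — zero rotation at each built-in end:
  3.333 M_A + 1.667 M_B = 824.3
  1.667 M_A + 3.333 M_B = 861.1
Solving the pair gives M_A = 157.5 kN·m and M_B = 179.6 kN·m (hogging).

M_A = 157.5 kN·m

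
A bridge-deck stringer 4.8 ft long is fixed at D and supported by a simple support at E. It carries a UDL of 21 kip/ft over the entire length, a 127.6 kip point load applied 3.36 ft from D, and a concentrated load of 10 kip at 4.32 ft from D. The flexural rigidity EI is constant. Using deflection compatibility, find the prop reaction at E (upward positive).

Release the roller at E. Primary structure: cantilever fixed at D.
Deflection at E on the released cantilever, summing each load's contribution:
  UDL 21: wL⁴/(8EI) = 1393/EI
  point load 127.6 at a = 3.36: Pa²(3L − a)/(6EI) = 2651/EI
  point load 10 at a = 4.32: Pa²(3L − a)/(6EI) = 313.5/EI
  δ_0 = 4358/EI
Tip deflection under a unit load at E: L³/(3EI) = 36.86/EI.
The prop prevents deflection at E: R_E = δ_0/δ_{EE} = 4358/36.86 = 118.2 kip.

R_E = 118.2 kip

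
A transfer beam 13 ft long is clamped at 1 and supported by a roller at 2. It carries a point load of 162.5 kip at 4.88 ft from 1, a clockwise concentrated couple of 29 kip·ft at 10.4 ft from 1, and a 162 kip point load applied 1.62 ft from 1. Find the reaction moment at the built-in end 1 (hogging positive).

Release the roller at 2. Primary structure: cantilever fixed at 1.
Primary-structure tip deflection at 2 by superposition:
  point load 162.5 at a = 4.88: Pa²(3L − a)/(6EI) = 22006/EI
  clockwise couple 29 at a = 10.4: M₀a(2L − a)/(2EI) = 2352/EI
  point load 162 at a = 1.62: Pa²(3L − a)/(6EI) = 2649/EI
  δ_0 = 27008/EI
Tip deflection under a unit load at 2: L³/(3EI) = 732.3/EI.
Compatibility at 2: δ_0 − R_2·δ_{22} = 0, so R_2 = 27008/732.3 = 36.88 kip.
Moment equilibrium about 1: M_1 = Σ(load moments about 1) − R_2·L = 1084 − 36.88×13 = 605 kip·ft.

M_1 = 605 kip·ft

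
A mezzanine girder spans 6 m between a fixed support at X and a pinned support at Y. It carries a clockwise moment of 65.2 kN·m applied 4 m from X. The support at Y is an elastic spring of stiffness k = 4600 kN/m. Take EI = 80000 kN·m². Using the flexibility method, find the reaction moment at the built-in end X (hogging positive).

M_X = -4.82 kN·m

Remove the prop at Y; the released (primary) structure is a cantilever built in at X.
Free-end deflection of the primary structure under the applied loading (downward +):
  clockwise couple 65.2 at a = 4: M₀a(2L − a)/(2EI) = 1043/EI
Flexibility coefficient — unit upward force at Y: δ_{YY} = L³/(3EI) = 72/EI.
With EI = 80000 kN·m²: δ_0 = 0.01304 m and δ_{YY} = 0.0009 m/kN.
Compatibility — the spring shortens by R_Y/k under the reaction it provides: δ_0 − R_Y·δ_{YY} = R_Y/k. With 1/k = 0.000217 m/kN, R_Y = δ_0 / (δ_{YY} + 1/k) = 0.01304 / (0.0009 + 0.000217) = 11.67 kN.
Moment equilibrium about X: M_X = Σ(load moments about X) − R_Y·L = 65.2 − 11.67×6 = -4.82 kN·m.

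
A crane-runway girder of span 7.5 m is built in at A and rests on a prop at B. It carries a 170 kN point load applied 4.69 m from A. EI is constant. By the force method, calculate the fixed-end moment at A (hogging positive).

M_A = 205.3 kN·m

Choose R_B as the redundant. The primary structure is the cantilever fixed at A.
Deflection at B on the released cantilever, summing each load's contribution:
  point load 170 at a = 4.69: Pa²(3L − a)/(6EI) = 11100/EI
Flexibility coefficient — unit upward force at B: δ_{BB} = L³/(3EI) = 140.6/EI.
The prop prevents deflection at B: R_B = δ_0/δ_{BB} = 11100/140.6 = 78.93 kN.
Moment equilibrium about A: M_A = Σ(load moments about A) − R_B·L = 797.3 − 78.93×7.5 = 205.3 kN·m.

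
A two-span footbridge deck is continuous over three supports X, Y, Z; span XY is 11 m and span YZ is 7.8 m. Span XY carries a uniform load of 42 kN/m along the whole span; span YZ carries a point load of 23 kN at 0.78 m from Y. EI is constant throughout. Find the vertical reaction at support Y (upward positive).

R_Y = 334.5 kN

Take M_Y as the redundant. Released structure: two simple spans XY and YZ with a hinge at Y.
Rotations at Y on the released spans (each span's end-slope, ×1/EI):
  span XY: UDL 42: wL³/(24EI) = 2329/EI
  span YZ: point load 23 at a = 0.78: Pab(L + b)/(6LEI) = 39.88/EI
  relative rotation θ_0 = (2329 + 39.88)/EI = 2369/EI
A unit hogging moment at Y produces rotation L₁/(3EI) + L₂/(3EI) = 6.267/EI.
Slope continuity at Y: θ_0 = M_Y·6.267/EI, so M_Y = 2369/6.267 = 378.1 kN·m (hogging).
Span XY, ΣM about X with M_Y applied at Y: R_Y^{XY}·11 = 2541 + 378.1, so R_Y^{XY} = 265.4 kN and R_X = 462 − 265.4 = 196.6 kN.
Span YZ, ΣM about Z: R_Y^{YZ}·7.8 = 161.5 + 378.1, so R_Y^{YZ} = 69.17 kN and R_Z = 23 − 69.17 = -46.17 kN.
R_Y = 265.4 + 69.17 = 334.5 kN.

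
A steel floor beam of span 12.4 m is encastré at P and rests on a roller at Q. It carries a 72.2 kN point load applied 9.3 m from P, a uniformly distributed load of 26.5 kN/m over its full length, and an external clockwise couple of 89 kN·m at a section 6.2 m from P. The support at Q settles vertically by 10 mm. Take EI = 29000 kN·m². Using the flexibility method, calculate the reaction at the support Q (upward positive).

R_Q = 176.5 kN

Choose R_Q as the redundant. The primary structure is the cantilever fixed at P.
Downward deflection at the released point Q due to the loads:
  point load 72.2 at a = 9.3: Pa²(3L − a)/(6EI) = 29037/EI
  UDL 26.5: wL⁴/(8EI) = 78315/EI
  clockwise couple 89 at a = 6.2: M₀a(2L − a)/(2EI) = 5132/EI
  δ_0 = 112484/EI
Flexibility coefficient — unit upward force at Q: δ_{QQ} = L³/(3EI) = 635.5/EI.
With EI = 29000 kN·m²: δ_0 = 3.8787 m and δ_{QQ} = 0.021915 m/kN.
Compatibility — the beam at Q must follow the support down by 0.01 m: δ_0 − R_Q·δ_{QQ} = 0.01, so R_Q = (3.8787 − 0.01)/0.021915 = 176.5 kN.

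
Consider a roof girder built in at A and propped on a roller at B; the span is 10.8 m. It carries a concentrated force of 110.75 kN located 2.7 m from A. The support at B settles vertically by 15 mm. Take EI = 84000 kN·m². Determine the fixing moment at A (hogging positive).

Take the reaction at B as the redundant and release it; the primary structure is a cantilever fixed at A.
Deflection at B on the released cantilever, summing each load's contribution:
  point load 110.75 at a = 2.7: Pa²(3L − a)/(6EI) = 3996/EI
Tip deflection under a unit load at B: L³/(3EI) = 419.9/EI.
With EI = 84000 kN·m²: δ_0 = 0.047577 m and δ_{BB} = 0.004999 m/kN.
Compatibility — the beam at B must follow the support down by 0.015 m: δ_0 − R_B·δ_{BB} = 0.015, so R_B = (0.047577 − 0.015)/0.004999 = 6.517 kN.
Moment equilibrium about A: M_A = Σ(load moments about A) − R_B·L = 299 − 6.517×10.8 = 228.6 kN·m.

M_A = 228.6 kN·m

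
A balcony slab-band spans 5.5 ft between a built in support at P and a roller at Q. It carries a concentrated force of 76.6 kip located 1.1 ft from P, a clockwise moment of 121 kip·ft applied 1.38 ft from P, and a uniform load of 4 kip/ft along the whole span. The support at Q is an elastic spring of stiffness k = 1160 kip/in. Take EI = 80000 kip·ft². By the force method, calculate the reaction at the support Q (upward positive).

Take the reaction at Q as the redundant and release it; the primary structure is a cantilever fixed at P.
Downward deflection at the released point Q due to the loads:
  point load 76.6 at a = 1.1: Pa²(3L − a)/(6EI) = 237.9/EI
  clockwise couple 121 at a = 1.38: M₀a(2L − a)/(2EI) = 803.2/EI
  UDL 4: wL⁴/(8EI) = 457.5/EI
  δ_0 = 1499/EI
Tip deflection under a unit load at Q: L³/(3EI) = 55.46/EI.
With EI = 80000 kip·ft²: δ_0 = 0.018732 ft and δ_{QQ} = 0.000693 ft/kip.
Compatibility — the spring shortens by R_Q/k under the reaction it provides: δ_0 − R_Q·δ_{QQ} = R_Q/k. With 1/k = 1/(1160×12) ft/kip = 0.000072 ft/kip, R_Q = δ_0 / (δ_{QQ} + 1/k) = 0.018732 / (0.000693 + 0.000072) = 24.48 kip.

R_Q = 24.48 kip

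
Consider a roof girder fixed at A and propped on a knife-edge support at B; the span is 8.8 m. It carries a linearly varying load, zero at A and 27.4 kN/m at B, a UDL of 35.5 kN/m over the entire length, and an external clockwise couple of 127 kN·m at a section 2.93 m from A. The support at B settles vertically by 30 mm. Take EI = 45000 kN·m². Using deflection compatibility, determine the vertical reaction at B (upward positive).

R_B = 189.5 kN

Release the roller at B. Primary structure: cantilever fixed at A.
Primary-structure tip deflection at B by superposition:
  triangular load, peak 27.4 at the free end: 11w₀L⁴/(120EI) = 15062/EI
  UDL 35.5: wL⁴/(8EI) = 26611/EI
  clockwise couple 127 at a = 2.93: M₀a(2L − a)/(2EI) = 2729/EI
  δ_0 = 44403/EI
Flexibility coefficient — unit upward force at B: δ_{BB} = L³/(3EI) = 227.2/EI.
With EI = 45000 kN·m²: δ_0 = 0.98674 m and δ_{BB} = 0.005048 m/kN.
Compatibility — the beam at B must follow the support down by 0.03 m: δ_0 − R_B·δ_{BB} = 0.03, so R_B = (0.98674 − 0.03)/0.005048 = 189.5 kN.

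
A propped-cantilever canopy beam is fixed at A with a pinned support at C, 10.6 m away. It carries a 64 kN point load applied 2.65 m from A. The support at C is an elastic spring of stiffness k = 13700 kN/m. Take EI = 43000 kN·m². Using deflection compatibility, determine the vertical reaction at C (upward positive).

Release the roller at C. Primary structure: cantilever fixed at A.
Deflection at C on the released cantilever, summing each load's contribution:
  point load 64 at a = 2.65: Pa²(3L − a)/(6EI) = 2184/EI
Flexibility coefficient — unit upward force at C: δ_{CC} = L³/(3EI) = 397/EI.
With EI = 43000 kN·m²: δ_0 = 0.05078 m and δ_{CC} = 0.009233 m/kN.
Compatibility — the spring shortens by R_C/k under the reaction it provides: δ_0 − R_C·δ_{CC} = R_C/k. With 1/k = 0.000073 m/kN, R_C = δ_0 / (δ_{CC} + 1/k) = 0.05078 / (0.009233 + 0.000073) = 5.457 kN.

R_C = 5.457 kN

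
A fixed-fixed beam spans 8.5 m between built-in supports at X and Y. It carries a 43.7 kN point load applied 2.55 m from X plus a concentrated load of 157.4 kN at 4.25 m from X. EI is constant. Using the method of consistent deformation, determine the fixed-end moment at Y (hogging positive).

M_Y = 190.6 kN·m

Release both end moments; the primary structure is a simply-supported span XY with redundants M_X and M_Y.
Simple-span end rotations at X and Y under the given loads:
  at X: point load 43.7 at a = 2.55: Pab(L + b)/(6LEI) = 187.9/EI
  at Y: point load 43.7 at a = 2.55: Pab(L + a)/(6LEI) = 143.7/EI
  at X: point load 157.4 at a = 4.25: Pab(L + b)/(6LEI) = 710.8/EI
  at Y: point load 157.4 at a = 4.25: Pab(L + a)/(6LEI) = 710.8/EI
  θ_X0 = 898.6/EI,  θ_Y0 = 854.4/EI
Flexibility coefficients: a unit moment at one end gives L/(3EI) there and L/(6EI) at the far end, so f₁₁ = f₂₂ = 2.833/EI and f₁₂ = f₂₁ = 1.417/EI.
Compatibility — zero rotation at each built-in end:
  2.833 M_X + 1.417 M_Y = 898.6
  1.417 M_X + 2.833 M_Y = 854.4
Solving the pair gives M_X = 221.8 kN·m and M_Y = 190.6 kN·m (hogging).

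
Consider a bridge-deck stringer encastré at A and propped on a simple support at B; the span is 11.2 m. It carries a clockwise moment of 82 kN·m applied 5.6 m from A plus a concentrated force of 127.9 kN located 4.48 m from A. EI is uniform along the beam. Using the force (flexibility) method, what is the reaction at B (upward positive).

R_B = 34.84 kN

Take the reaction at B as the redundant and release it; the primary structure is a cantilever fixed at A.
Deflection at B on the released cantilever, summing each load's contribution:
  clockwise couple 82 at a = 5.6: M₀a(2L − a)/(2EI) = 3857/EI
  point load 127.9 at a = 4.48: Pa²(3L − a)/(6EI) = 12459/EI
  δ_0 = 16316/EI
Flexibility coefficient — unit upward force at B: δ_{BB} = L³/(3EI) = 468.3/EI.
Compatibility at B: δ_0 − R_B·δ_{BB} = 0, so R_B = 16316/468.3 = 34.84 kN.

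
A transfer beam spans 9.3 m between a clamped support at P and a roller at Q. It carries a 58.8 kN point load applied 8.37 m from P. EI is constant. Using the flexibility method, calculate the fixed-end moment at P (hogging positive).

M_P = 27.07 kN·m

Choose R_Q as the redundant. The primary structure is the cantilever fixed at P.
Downward deflection at the released point Q due to the loads:
  point load 58.8 at a = 8.37: Pa²(3L − a)/(6EI) = 13408/EI
Flexibility coefficient — unit upward force at Q: δ_{QQ} = L³/(3EI) = 268.1/EI.
The prop prevents deflection at Q: R_Q = δ_0/δ_{QQ} = 13408/268.1 = 50.01 kN.
Moment equilibrium about P: M_P = Σ(load moments about P) − R_Q·L = 492.2 − 50.01×9.3 = 27.07 kN·m.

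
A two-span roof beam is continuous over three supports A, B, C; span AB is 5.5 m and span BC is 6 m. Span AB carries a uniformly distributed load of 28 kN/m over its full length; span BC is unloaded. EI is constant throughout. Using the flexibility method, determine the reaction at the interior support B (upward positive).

Release continuity at B by inserting a hinge; the redundant is the internal moment M_B. The primary structure is two simply-supported spans AB and BC.
End slopes at the hinge B, treating each span as simply supported:
  span AB: UDL 28: wL³/(24EI) = 194.1/EI
  relative rotation θ_0 = (194.1 + 0)/EI = 194.1/EI
A unit hogging moment at B produces rotation L₁/(3EI) + L₂/(3EI) = 3.833/EI.
Slope continuity at B: θ_0 = M_B·3.833/EI, so M_B = 194.1/3.833 = 50.64 kN·m (hogging).
Span AB, ΣM about A with M_B applied at B: R_B^{AB}·5.5 = 423.5 + 50.64, so R_B^{AB} = 86.21 kN and R_A = 154 − 86.21 = 67.79 kN.
Span BC, ΣM about C: R_B^{BC}·6 = 0 + 50.64, so R_B^{BC} = 8.439 kN and R_C = 0 − 8.439 = -8.439 kN.
R_B = 86.21 + 8.439 = 94.65 kN.

R_B = 94.65 kN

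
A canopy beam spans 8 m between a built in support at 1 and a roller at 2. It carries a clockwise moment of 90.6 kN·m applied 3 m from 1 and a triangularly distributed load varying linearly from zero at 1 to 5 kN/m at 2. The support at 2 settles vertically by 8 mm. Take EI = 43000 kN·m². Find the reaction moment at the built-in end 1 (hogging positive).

Take the reaction at 2 as the redundant and release it; the primary structure is a cantilever fixed at 1.
Free-end deflection of the primary structure under the applied loading (downward +):
  clockwise couple 90.6 at a = 3: M₀a(2L − a)/(2EI) = 1767/EI
  triangular load, peak 5 at the free end: 11w₀L⁴/(120EI) = 1877/EI
  δ_0 = 3644/EI
Tip deflection under a unit load at 2: L³/(3EI) = 170.7/EI.
With EI = 43000 kN·m²: δ_0 = 0.084745 m and δ_{22} = 0.003969 m/kN.
Compatibility — the beam at 2 must follow the support down by 0.008 m: δ_0 − R_2·δ_{22} = 0.008, so R_2 = (0.084745 − 0.008)/0.003969 = 19.34 kN.
Moment equilibrium about 1: M_1 = Σ(load moments about 1) − R_2·L = 197.3 − 19.34×8 = 42.58 kN·m.

M_1 = 42.58 kN·m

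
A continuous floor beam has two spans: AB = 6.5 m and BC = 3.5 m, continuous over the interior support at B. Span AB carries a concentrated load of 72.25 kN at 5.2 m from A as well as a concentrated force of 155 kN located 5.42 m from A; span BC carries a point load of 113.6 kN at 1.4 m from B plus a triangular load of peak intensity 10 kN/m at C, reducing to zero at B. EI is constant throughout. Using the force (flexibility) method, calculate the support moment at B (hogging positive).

Release continuity at B by inserting a hinge; the redundant is the internal moment M_B. The primary structure is two simply-supported spans AB and BC.
Rotations at B on the released spans (each span's end-slope, ×1/EI):
  span AB: point load 72.25 at a = 5.2: Pab(L + a)/(6LEI) = 146.5/EI
  span AB: point load 155 at a = 5.42: Pab(L + a)/(6LEI) = 277.3/EI
  span BC: point load 113.6 at a = 1.4: Pab(L + b)/(6LEI) = 89.06/EI
  span BC: triangular load, peak 10: 7w₀L³/(360EI) = 8.337/EI
  relative rotation θ_0 = (423.8 + 97.4)/EI = 521.2/EI
A unit hogging moment at B produces rotation L₁/(3EI) + L₂/(3EI) = 3.333/EI.
Compatibility: M_B·(L₁+L₂)/(3EI) = θ_0, giving M_B = 156.4 kN·m (hogging).

M_B = 156.4 kN·m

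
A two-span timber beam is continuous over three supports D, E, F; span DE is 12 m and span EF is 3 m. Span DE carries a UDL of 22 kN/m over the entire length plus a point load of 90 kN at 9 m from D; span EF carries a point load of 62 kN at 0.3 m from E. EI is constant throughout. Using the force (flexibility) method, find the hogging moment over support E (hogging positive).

Insert a hinge at E; M_E is the redundant, and each span becomes simply supported.
Discontinuity in slope at E on the released structure — sum the simple-span end rotations:
  span DE: UDL 22: wL³/(24EI) = 1584/EI
  span DE: point load 90 at a = 9: Pab(L + a)/(6LEI) = 708.8/EI
  span EF: point load 62 at a = 0.3: Pab(L + b)/(6LEI) = 15.9/EI
  relative rotation θ_0 = (2293 + 15.9)/EI = 2309/EI
A unit hogging moment at E produces rotation L₁/(3EI) + L₂/(3EI) = 5/EI.
Compatibility: M_E·(L₁+L₂)/(3EI) = θ_0, giving M_E = 461.7 kN·m (hogging).

M_E = 461.7 kN·m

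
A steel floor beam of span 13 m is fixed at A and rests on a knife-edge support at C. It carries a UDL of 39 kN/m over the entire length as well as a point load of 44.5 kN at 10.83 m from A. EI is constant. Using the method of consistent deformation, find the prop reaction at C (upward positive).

Take the reaction at C as the redundant and release it; the primary structure is a cantilever fixed at A.
Primary-structure tip deflection at C by superposition:
  UDL 39: wL⁴/(8EI) = 139235/EI
  point load 44.5 at a = 10.83: Pa²(3L − a)/(6EI) = 24505/EI
  δ_0 = 163740/EI
Tip deflection under a unit load at C: L³/(3EI) = 732.3/EI.
The prop prevents deflection at C: R_C = δ_0/δ_{CC} = 163740/732.3 = 223.6 kN.

R_C = 223.6 kN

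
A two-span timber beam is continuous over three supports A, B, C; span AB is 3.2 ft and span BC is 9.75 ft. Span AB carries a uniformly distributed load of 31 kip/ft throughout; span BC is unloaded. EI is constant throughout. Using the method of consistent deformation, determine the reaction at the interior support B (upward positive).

R_B = 53.67 kip

Take M_B as the redundant. Released structure: two simple spans AB and BC with a hinge at B.
Discontinuity in slope at B on the released structure — sum the simple-span end rotations:
  span AB: UDL 31: wL³/(24EI) = 42.33/EI
  relative rotation θ_0 = (42.33 + 0)/EI = 42.33/EI
A unit hogging moment at B produces rotation L₁/(3EI) + L₂/(3EI) = 4.317/EI.
Slope continuity at B: θ_0 = M_B·4.317/EI, so M_B = 42.33/4.317 = 9.805 kip·ft (hogging).
Span AB, ΣM about A with M_B applied at B: R_B^{AB}·3.2 = 158.7 + 9.805, so R_B^{AB} = 52.66 kip and R_A = 99.2 − 52.66 = 46.54 kip.
Span BC, ΣM about C: R_B^{BC}·9.75 = 0 + 9.805, so R_B^{BC} = 1.006 kip and R_C = 0 − 1.006 = -1.006 kip.
R_B = 52.66 + 1.006 = 53.67 kip.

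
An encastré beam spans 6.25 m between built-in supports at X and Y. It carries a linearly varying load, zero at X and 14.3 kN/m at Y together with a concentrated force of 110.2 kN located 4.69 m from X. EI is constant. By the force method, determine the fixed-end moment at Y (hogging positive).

Release both end moments; the primary structure is a simply-supported span XY with redundants M_X and M_Y.
End rotations of the released simple span under the applied load (×1/EI):
  at X: triangular load, peak 14.3: 7w₀L³/(360EI) = 67.88/EI
  at Y: triangular load, peak 14.3: w₀L³/(45EI) = 77.58/EI
  at X: point load 110.2 at a = 4.69: Pab(L + b)/(6LEI) = 167.9/EI
  at Y: point load 110.2 at a = 4.69: Pab(L + a)/(6LEI) = 235.2/EI
  θ_X0 = 235.8/EI,  θ_Y0 = 312.8/EI
Flexibility coefficients: a unit moment at one end gives L/(3EI) there and L/(6EI) at the far end, so f₁₁ = f₂₂ = 2.083/EI and f₁₂ = f₂₁ = 1.042/EI.
Compatibility — zero rotation at each built-in end:
  2.083 M_X + 1.042 M_Y = 235.8
  1.042 M_X + 2.083 M_Y = 312.8
Solving the pair gives M_X = 50.82 kN·m and M_Y = 124.7 kN·m (hogging).

M_Y = 124.7 kN·m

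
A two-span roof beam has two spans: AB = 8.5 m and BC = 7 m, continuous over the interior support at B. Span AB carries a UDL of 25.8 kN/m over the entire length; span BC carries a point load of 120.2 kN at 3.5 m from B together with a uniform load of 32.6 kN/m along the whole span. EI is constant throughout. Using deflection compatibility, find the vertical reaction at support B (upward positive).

Take M_B as the redundant. Released structure: two simple spans AB and BC with a hinge at B.
Discontinuity in slope at B on the released structure — sum the simple-span end rotations:
  span AB: UDL 25.8: wL³/(24EI) = 660.2/EI
  span BC: point load 120.2 at a = 3.5: Pab(L + b)/(6LEI) = 368.1/EI
  span BC: UDL 32.6: wL³/(24EI) = 465.9/EI
  relative rotation θ_0 = (660.2 + 834)/EI = 1494/EI
A unit hogging moment at B produces rotation L₁/(3EI) + L₂/(3EI) = 5.167/EI.
Slope continuity at B: θ_0 = M_B·5.167/EI, so M_B = 1494/5.167 = 289.2 kN·m (hogging).
Span AB, ΣM about A with M_B applied at B: R_B^{AB}·8.5 = 932 + 289.2, so R_B^{AB} = 143.7 kN and R_A = 219.3 − 143.7 = 75.63 kN.
Span BC, ΣM about C: R_B^{BC}·7 = 1219 + 289.2, so R_B^{BC} = 215.5 kN and R_C = 348.4 − 215.5 = 132.9 kN.
R_B = 143.7 + 215.5 = 359.2 kN.

R_B = 359.2 kN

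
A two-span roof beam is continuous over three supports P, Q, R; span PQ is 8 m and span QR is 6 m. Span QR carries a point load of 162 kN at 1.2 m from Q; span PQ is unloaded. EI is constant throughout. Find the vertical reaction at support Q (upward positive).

Take M_Q as the redundant. Released structure: two simple spans PQ and QR with a hinge at Q.
End slopes at the hinge Q, treating each span as simply supported:
  span QR: point load 162 at a = 1.2: Pab(L + b)/(6LEI) = 279.9/EI
  relative rotation θ_0 = (0 + 279.9)/EI = 279.9/EI
A unit hogging moment at Q produces rotation L₁/(3EI) + L₂/(3EI) = 4.667/EI.
Slope continuity at Q: θ_0 = M_Q·4.667/EI, so M_Q = 279.9/4.667 = 59.99 kN·m (hogging).
Span PQ, ΣM about P with M_Q applied at Q: R_Q^{PQ}·8 = 0 + 59.99, so R_Q^{PQ} = 7.498 kN and R_P = 0 − 7.498 = -7.498 kN.
Span QR, ΣM about R: R_Q^{QR}·6 = 777.6 + 59.99, so R_Q^{QR} = 139.6 kN and R_R = 162 − 139.6 = 22.4 kN.
R_Q = 7.498 + 139.6 = 147.1 kN.

R_Q = 147.1 kN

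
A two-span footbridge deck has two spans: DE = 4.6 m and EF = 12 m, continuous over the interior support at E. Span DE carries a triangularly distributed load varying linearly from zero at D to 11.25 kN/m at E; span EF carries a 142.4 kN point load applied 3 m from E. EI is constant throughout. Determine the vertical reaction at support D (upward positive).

R_D = -36.39 kN

Take M_E as the redundant. Released structure: two simple spans DE and EF with a hinge at E.
Discontinuity in slope at E on the released structure — sum the simple-span end rotations:
  span DE: triangular load, peak 11.25: w₀L³/(45EI) = 24.33/EI
  span EF: point load 142.4 at a = 3: Pab(L + b)/(6LEI) = 1121/EI
  relative rotation θ_0 = (24.33 + 1121)/EI = 1146/EI
A unit hogging moment at E produces rotation L₁/(3EI) + L₂/(3EI) = 5.533/EI.
Compatibility: M_E·(L₁+L₂)/(3EI) = θ_0, giving M_E = 207.1 kN·m (hogging).
Span DE, ΣM about D with M_E applied at E: R_E^{DE}·4.6 = 79.35 + 207.1, so R_E^{DE} = 62.26 kN and R_D = 25.88 − 62.26 = -36.39 kN.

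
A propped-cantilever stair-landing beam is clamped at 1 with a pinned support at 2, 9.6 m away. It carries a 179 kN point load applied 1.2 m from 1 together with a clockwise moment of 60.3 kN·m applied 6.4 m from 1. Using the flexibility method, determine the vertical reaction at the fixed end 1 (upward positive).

R_1 = 166.6 kN

Take the reaction at 2 as the redundant and release it; the primary structure is a cantilever fixed at 1.
Free-end deflection of the primary structure under the applied loading (downward +):
  point load 179 at a = 1.2: Pa²(3L − a)/(6EI) = 1186/EI
  clockwise couple 60.3 at a = 6.4: M₀a(2L − a)/(2EI) = 2470/EI
  δ_0 = 3656/EI
Tip deflection under a unit load at 2: L³/(3EI) = 294.9/EI.
The prop prevents deflection at 2: R_2 = δ_0/δ_{22} = 3656/294.9 = 12.4 kN.
Vertical equilibrium: R_1 = ΣP − R_2 = 179 − 12.4 = 166.6 kN.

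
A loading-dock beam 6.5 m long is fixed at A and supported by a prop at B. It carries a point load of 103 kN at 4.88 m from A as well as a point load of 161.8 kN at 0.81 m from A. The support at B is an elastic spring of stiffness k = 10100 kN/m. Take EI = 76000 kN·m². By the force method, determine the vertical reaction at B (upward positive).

R_B = 63.67 kN

Choose R_B as the redundant. The primary structure is the cantilever fixed at A.
Primary-structure tip deflection at B by superposition:
  point load 103 at a = 4.88: Pa²(3L − a)/(6EI) = 5977/EI
  point load 161.8 at a = 0.81: Pa²(3L − a)/(6EI) = 330.7/EI
  δ_0 = 6308/EI
Tip deflection under a unit load at B: L³/(3EI) = 91.54/EI.
With EI = 76000 kN·m²: δ_0 = 0.082994 m and δ_{BB} = 0.001204 m/kN.
Compatibility — the spring shortens by R_B/k under the reaction it provides: δ_0 − R_B·δ_{BB} = R_B/k. With 1/k = 0.000099 m/kN, R_B = δ_0 / (δ_{BB} + 1/k) = 0.082994 / (0.001204 + 0.000099) = 63.67 kN.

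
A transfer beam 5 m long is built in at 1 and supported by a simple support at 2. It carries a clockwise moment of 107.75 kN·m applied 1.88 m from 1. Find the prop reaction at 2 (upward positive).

R_2 = 19.74 kN

Take the reaction at 2 as the redundant and release it; the primary structure is a cantilever fixed at 1.
Primary-structure tip deflection at 2 by superposition:
  clockwise couple 107.75 at a = 1.88: M₀a(2L − a)/(2EI) = 822.4/EI
Tip deflection under a unit load at 2: L³/(3EI) = 41.67/EI.
Compatibility at 2: δ_0 − R_2·δ_{22} = 0, so R_2 = 822.4/41.67 = 19.74 kN.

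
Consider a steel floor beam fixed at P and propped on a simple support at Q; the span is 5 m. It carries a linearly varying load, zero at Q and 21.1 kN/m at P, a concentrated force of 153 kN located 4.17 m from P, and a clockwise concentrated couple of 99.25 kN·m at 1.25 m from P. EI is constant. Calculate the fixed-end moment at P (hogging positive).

M_P = 131 kN·m

Release the roller at Q. Primary structure: cantilever fixed at P.
Free-end deflection of the primary structure under the applied loading (downward +):
  triangular load, peak 21.1 at the fixed end: w₀L⁴/(30EI) = 439.6/EI
  point load 153 at a = 4.17: Pa²(3L − a)/(6EI) = 4802/EI
  clockwise couple 99.25 at a = 1.25: M₀a(2L − a)/(2EI) = 542.8/EI
  δ_0 = 5785/EI
Flexibility coefficient — unit upward force at Q: δ_{QQ} = L³/(3EI) = 41.67/EI.
Compatibility at Q: δ_0 − R_Q·δ_{QQ} = 0, so R_Q = 5785/41.67 = 138.8 kN.
Moment equilibrium about P: M_P = Σ(load moments about P) − R_Q·L = 825.2 − 138.8×5 = 131 kN·m.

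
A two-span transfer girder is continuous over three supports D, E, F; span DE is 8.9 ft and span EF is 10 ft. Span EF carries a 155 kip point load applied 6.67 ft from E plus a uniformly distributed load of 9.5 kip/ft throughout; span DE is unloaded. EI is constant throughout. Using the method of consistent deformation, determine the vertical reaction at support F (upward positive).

Insert a hinge at E; M_E is the redundant, and each span becomes simply supported.
End slopes at the hinge E, treating each span as simply supported:
  span EF: point load 155 at a = 6.67: Pab(L + b)/(6LEI) = 764.9/EI
  span EF: UDL 9.5: wL³/(24EI) = 395.8/EI
  relative rotation θ_0 = (0 + 1161)/EI = 1161/EI
A unit hogging moment at E produces rotation L₁/(3EI) + L₂/(3EI) = 6.3/EI.
Slope continuity at E: θ_0 = M_E·6.3/EI, so M_E = 1161/6.3 = 184.2 kip·ft (hogging).
Span EF, ΣM about F: R_E^{EF}·10 = 991.1 + 184.2, so R_E^{EF} = 117.5 kip and R_F = 250 − 117.5 = 132.5 kip.

R_F = 132.5 kip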